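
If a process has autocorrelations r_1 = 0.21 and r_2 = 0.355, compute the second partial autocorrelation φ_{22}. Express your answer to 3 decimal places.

φ_{22} = (r_2 − r_1²) / (1 − r_1²)
r_1² = (0.21)² = 0.0441
Numerator = 0.355 − 0.0441 = 0.3109; denominator = 1 − 0.0441 = 0.9559
φ_{22} = 0.3109 / 0.9559 = 0.325

0.325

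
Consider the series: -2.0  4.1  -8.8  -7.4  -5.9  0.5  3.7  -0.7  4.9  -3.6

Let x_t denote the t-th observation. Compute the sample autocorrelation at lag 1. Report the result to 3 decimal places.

Mean x̄ = (-2.0 + 4.1 − 8.8 − 7.4 − 5.9 + 0.5 + 3.7 − 0.7 + 4.9 − 3.6)/10 = -1.5200
Numerator Σ_{t=1}^{9}(x_t−x̄)(x_{t+1}−x̄) = 22.8376
Denominator Σ(x_t−x̄)² = 216.1160
r_1 = 22.8376 / 216.1160 = 0.106

0.106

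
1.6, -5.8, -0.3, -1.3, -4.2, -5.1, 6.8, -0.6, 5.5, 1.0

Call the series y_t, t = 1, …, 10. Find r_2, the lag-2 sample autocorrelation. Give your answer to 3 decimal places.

Mean ȳ = (1.6 − 5.8 − 0.3 − 1.3 − 4.2 − 5.1 + 6.8 − 0.6 + 5.5 + 1.0)/10 = -0.2400
Numerator Σ_{t=1}^{8}(y_t−ȳ)(y_{t+2}−ȳ) = 25.0068
Denominator Σ(y_t−ȳ)² = 158.9040
r_2 = 25.0068 / 158.9040 = 0.157

0.157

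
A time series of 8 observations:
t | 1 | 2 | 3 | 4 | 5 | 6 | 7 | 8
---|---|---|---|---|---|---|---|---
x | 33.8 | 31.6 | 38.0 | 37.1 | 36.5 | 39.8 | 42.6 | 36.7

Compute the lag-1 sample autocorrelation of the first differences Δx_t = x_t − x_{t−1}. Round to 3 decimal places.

-0.335

First differences Δx: -2.2, 6.4, -0.9, -0.6, 3.3, 2.8, -5.9
Mean of differences = 0.4143
Numerator Σ(Δx_t−Δx̄)(Δx_{t+1}−Δx̄) = -33.2888
Denominator Σ(Δx_t−Δx̄)² = 99.3086
r_1(Δx) = -33.2888 / 99.3086 = -0.335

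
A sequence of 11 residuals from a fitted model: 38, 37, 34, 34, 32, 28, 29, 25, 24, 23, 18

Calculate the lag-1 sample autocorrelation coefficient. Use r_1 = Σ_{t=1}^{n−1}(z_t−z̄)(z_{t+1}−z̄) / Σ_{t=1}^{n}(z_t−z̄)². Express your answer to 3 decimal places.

Mean z̄ = (38 + 37 + 34 + 34 + 32 + 28 + 29 + 25 + 24 + 23 + 18)/11 = 29.2727
Numerator Σ_{t=1}^{10}(z_t−z̄)(z_{t+1}−z̄) = 263.5620
Denominator Σ(z_t−z̄)² = 402.1818
r_1 = 263.5620 / 402.1818 = 0.655

0.655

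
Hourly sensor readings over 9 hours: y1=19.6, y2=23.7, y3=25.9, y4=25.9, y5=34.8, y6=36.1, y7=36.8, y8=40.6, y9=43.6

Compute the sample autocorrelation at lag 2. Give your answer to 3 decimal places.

0.341

Mean ȳ = (19.6 + 23.7 + 25.9 + 25.9 + 34.8 + 36.1 + 36.8 + 40.6 + 43.6)/9 = 31.8889
Σ(y_t−ȳ)(y_{t+2}−ȳ) = (73.5968) + (49.0423) + (-17.4343) + (-25.2199) + (14.2968) + (36.6835) + (57.5146) = 188.4798
Denominator Σ(y_t−ȳ)² = 553.1689
r_2 = 188.4798 / 553.1689 = 0.341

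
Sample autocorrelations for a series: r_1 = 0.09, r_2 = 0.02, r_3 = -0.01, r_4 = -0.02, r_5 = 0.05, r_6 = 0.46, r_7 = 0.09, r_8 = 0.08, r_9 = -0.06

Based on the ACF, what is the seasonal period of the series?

6

The largest autocorrelation is r_6 = 0.46; the remaining lags stay at or below 0.09.
The dominant spike at lag 6 indicates a seasonal period of 6.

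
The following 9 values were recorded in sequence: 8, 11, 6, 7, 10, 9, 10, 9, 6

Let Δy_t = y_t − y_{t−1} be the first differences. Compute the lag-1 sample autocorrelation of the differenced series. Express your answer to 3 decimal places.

First differences Δy: 3, -5, 1, 3, -1, 1, -1, -3
Mean of differences = -0.2500
Numerator Σ(Δy_t−Δȳ)(Δy_{t+1}−Δȳ) = -19.5625
Denominator Σ(Δy_t−Δȳ)² = 55.5000
r_1(Δy) = -19.5625 / 55.5000 = -0.352

-0.352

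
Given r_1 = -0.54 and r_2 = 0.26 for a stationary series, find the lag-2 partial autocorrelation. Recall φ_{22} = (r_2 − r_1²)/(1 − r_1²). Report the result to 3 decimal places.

φ_{22} = (r_2 − r_1²) / (1 − r_1²)
r_1² = (-0.54)² = 0.2916
Numerator = 0.26 − 0.2916 = -0.0316; denominator = 1 − 0.2916 = 0.7084
φ_{22} = -0.0316 / 0.7084 = -0.045

-0.045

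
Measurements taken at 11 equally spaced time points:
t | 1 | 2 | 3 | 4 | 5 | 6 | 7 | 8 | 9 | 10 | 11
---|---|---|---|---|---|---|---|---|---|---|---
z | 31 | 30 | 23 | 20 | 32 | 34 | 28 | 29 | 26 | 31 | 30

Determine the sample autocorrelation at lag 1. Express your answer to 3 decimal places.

0.149

Mean z̄ = (31 + 30 + 23 + 20 + 32 + 34 + 28 + 29 + 26 + 31 + 30)/11 = 28.5455
Numerator Σ_{t=1}^{10}(z_t−z̄)(z_{t+1}−z̄) = 25.1570
Denominator Σ(z_t−z̄)² = 168.7273
r_1 = 25.1570 / 168.7273 = 0.149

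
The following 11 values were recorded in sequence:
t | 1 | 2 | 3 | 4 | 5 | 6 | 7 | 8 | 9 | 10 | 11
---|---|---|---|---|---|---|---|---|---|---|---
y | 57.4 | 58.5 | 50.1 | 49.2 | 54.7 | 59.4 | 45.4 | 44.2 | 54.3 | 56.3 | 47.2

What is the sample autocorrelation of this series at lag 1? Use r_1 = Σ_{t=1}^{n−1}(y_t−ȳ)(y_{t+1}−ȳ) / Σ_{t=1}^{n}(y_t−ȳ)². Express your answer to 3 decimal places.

Mean ȳ = (57.4 + 58.5 + 50.1 + 49.2 + 54.7 + 59.4 + 45.4 + 44.2 + 54.3 + 56.3 + 47.2)/11 = 52.4273
Numerator Σ_{t=1}^{10}(y_t−ȳ)(y_{t+1}−ȳ) = 12.5056
Denominator Σ(y_t−ȳ)² = 294.1218
r_1 = 12.5056 / 294.1218 = 0.043

0.043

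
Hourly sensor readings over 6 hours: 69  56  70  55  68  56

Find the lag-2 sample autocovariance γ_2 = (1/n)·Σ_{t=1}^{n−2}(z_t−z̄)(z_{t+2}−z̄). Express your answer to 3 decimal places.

Mean z̄ = (69 + 56 + 70 + 55 + 68 + 56)/6 = 62.3333
Deviations: 6.6667, -6.3333, 7.6667, -7.3333, 5.6667, -6.3333
Σ_{t=1}^{4}(z_t−z̄)(z_{t+2}−z̄) = 187.4444
γ_2 = 187.4444 / 6 = 31.241

31.241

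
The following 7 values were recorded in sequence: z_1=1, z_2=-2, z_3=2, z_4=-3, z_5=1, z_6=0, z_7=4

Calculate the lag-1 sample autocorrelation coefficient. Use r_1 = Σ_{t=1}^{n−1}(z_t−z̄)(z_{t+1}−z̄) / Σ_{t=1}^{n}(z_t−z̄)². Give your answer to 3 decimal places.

-0.425

Mean z̄ = (1 − 2 + 2 − 3 + 1 + 0 + 4)/7 = 0.4286
Σ(z_t−z̄)(z_{t+1}−z̄) = (-1.3878) + (-3.8163) + (-5.3878) + (-1.9592) + (-0.2449) + (-1.5306) = -14.3265
Denominator Σ(z_t−z̄)² = 33.7143
r_1 = -14.3265 / 33.7143 = -0.425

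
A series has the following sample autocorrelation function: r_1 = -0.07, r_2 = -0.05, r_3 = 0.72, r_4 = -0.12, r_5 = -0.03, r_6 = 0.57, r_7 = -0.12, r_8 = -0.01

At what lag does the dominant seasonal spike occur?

3

The largest autocorrelation is r_3 = 0.72, with a weaker echo at lag 6 (0.57); the remaining lags stay at or below -0.01.
The dominant spike at lag 3 indicates a seasonal period of 3.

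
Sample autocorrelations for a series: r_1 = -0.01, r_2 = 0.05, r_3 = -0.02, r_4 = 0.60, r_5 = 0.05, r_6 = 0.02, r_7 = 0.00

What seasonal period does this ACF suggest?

The largest autocorrelation is r_4 = 0.60; the remaining lags stay at or below 0.05.
The dominant spike at lag 4 indicates a seasonal period of 4.

4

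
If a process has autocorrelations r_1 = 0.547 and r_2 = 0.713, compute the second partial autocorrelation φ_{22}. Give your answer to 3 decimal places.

φ_{22} = (r_2 − r_1²) / (1 − r_1²)
r_1² = (0.547)² = 0.299209
Numerator = 0.713 − 0.2992 = 0.4138; denominator = 1 − 0.2992 = 0.7008
φ_{22} = 0.4138 / 0.7008 = 0.590

0.590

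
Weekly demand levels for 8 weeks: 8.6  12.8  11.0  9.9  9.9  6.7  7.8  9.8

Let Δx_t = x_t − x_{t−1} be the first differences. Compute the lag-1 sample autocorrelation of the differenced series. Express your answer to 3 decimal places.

-0.163

First differences Δx: 4.2, -1.8, -1.1, 0.0, -3.2, 1.1, 2.0
Mean of differences = 0.1714
Numerator Σ(Δx_t−Δx̄)(Δx_{t+1}−Δx̄) = -6.0722
Denominator Σ(Δx_t−Δx̄)² = 37.3343
r_1(Δx) = -6.0722 / 37.3343 = -0.163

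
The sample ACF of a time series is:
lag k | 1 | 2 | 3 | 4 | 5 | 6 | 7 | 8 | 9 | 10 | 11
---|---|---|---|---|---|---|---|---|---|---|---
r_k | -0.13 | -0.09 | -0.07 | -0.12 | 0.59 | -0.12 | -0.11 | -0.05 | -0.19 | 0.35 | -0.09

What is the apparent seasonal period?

5

The largest autocorrelation is r_5 = 0.59, with a weaker echo at lag 10 (0.35); the remaining lags stay at or below -0.05.
The dominant spike at lag 5 indicates a seasonal period of 5.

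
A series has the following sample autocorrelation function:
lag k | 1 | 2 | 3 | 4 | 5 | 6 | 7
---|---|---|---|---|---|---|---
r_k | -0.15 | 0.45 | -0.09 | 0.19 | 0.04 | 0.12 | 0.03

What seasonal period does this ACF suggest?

2

The largest autocorrelation is r_2 = 0.45, with a weaker echo at lag 4 (0.19); the remaining lags stay at or below 0.12.
The dominant spike at lag 2 indicates a seasonal period of 2.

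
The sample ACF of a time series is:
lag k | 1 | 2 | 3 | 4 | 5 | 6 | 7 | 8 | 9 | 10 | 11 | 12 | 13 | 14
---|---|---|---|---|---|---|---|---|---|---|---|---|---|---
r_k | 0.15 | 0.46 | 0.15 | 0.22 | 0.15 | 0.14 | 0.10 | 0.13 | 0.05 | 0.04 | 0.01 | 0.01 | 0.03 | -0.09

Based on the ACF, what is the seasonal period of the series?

The largest autocorrelation is r_2 = 0.46, with a weaker echo at lag 4 (0.22); the remaining lags stay at or below 0.15.
The dominant spike at lag 2 indicates a seasonal period of 2.

2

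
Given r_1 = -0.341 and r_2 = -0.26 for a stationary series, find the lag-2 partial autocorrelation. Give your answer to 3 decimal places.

φ_{22} = (r_2 − r_1²) / (1 − r_1²)
r_1² = (-0.341)² = 0.116281
Numerator = -0.26 − 0.1163 = -0.3763; denominator = 1 − 0.1163 = 0.8837
φ_{22} = -0.3763 / 0.8837 = -0.426

-0.426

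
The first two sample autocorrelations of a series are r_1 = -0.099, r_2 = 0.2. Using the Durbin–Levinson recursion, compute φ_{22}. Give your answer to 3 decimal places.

0.192

φ_{22} = (r_2 − r_1²) / (1 − r_1²)
r_1² = (-0.099)² = 0.009801
Numerator = 0.2 − 0.0098 = 0.1902; denominator = 1 − 0.0098 = 0.9902
φ_{22} = 0.1902 / 0.9902 = 0.192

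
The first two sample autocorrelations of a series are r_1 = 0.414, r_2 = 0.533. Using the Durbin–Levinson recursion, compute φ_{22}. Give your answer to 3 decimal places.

0.436

φ_{22} = (r_2 − r_1²) / (1 − r_1²)
r_1² = (0.414)² = 0.171396
Numerator = 0.533 − 0.1714 = 0.3616; denominator = 1 − 0.1714 = 0.8286
φ_{22} = 0.3616 / 0.8286 = 0.436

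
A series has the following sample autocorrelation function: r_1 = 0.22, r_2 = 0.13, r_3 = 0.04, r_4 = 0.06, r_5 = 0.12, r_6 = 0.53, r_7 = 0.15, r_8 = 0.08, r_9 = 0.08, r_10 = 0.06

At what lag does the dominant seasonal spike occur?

6

The largest autocorrelation is r_6 = 0.53; the remaining lags stay at or below 0.22. The elevated value at lag 1 (0.22), dropping to 0.13 at lag 2, reflects decaying short-term dependence rather than seasonality.
The dominant spike at lag 6 indicates a seasonal period of 6.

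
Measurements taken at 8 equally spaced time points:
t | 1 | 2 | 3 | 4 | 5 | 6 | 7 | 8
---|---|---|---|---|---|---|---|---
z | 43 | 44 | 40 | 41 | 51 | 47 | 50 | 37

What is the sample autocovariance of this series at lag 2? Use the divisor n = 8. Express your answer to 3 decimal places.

-1.551

Mean z̄ = (43 + 44 + 40 + 41 + 51 + 47 + 50 + 37)/8 = 44.1250
Deviations: -1.1250, -0.1250, -4.1250, -3.1250, 6.8750, 2.8750, 5.8750, -7.1250
Σ_{t=1}^{6}(z_t−z̄)(z_{t+2}−z̄) = -12.4063
γ_2 = -12.4063 / 8 = -1.551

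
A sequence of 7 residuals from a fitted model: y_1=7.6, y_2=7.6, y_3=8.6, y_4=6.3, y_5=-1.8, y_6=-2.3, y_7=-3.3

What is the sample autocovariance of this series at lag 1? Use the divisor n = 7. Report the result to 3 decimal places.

15.358

Mean ȳ = (7.6 + 7.6 + 8.6 + 6.3 − 1.8 − 2.3 − 3.3)/7 = 3.2429
Σ_{t=1}^{6}(y_t−ȳ)(y_{t+1}−ȳ) = 107.5053
γ_1 = 107.5053 / 7 = 15.358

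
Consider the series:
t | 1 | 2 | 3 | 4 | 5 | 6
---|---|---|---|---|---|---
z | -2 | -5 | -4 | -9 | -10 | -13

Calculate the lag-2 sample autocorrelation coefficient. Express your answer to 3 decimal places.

Mean z̄ = (-2 − 5 − 4 − 9 − 10 − 13)/6 = -7.1667
Deviations from mean: 5.1667, 2.1667, 3.1667, -1.8333, -2.8333, -5.8333
Numerator Σ_{t=1}^{4}(z_t−z̄)(z_{t+2}−z̄) = 14.1111
Denominator Σ(z_t−z̄)² = 86.8333
r_2 = 14.1111 / 86.8333 = 0.163

0.163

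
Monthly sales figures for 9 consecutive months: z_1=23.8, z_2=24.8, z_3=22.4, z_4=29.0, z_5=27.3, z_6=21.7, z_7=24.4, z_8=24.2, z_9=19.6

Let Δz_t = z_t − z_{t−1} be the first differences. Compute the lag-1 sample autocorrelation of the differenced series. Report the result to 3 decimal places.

First differences Δz: 1.0, -2.4, 6.6, -1.7, -5.6, 2.7, -0.2, -4.6
Mean of differences = -0.5250
Numerator Σ(Δz_t−Δz̄)(Δz_{t+1}−Δz̄) = -35.2706
Denominator Σ(Δz_t−Δz̄)² = 110.8550
r_1(Δz) = -35.2706 / 110.8550 = -0.318

-0.318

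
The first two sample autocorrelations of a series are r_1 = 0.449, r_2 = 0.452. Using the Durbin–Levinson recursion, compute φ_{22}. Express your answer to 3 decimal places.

φ_{22} = (r_2 − r_1²) / (1 − r_1²)
r_1² = (0.449)² = 0.201601
Numerator = 0.452 − 0.2016 = 0.2504; denominator = 1 − 0.2016 = 0.7984
φ_{22} = 0.2504 / 0.7984 = 0.314

0.314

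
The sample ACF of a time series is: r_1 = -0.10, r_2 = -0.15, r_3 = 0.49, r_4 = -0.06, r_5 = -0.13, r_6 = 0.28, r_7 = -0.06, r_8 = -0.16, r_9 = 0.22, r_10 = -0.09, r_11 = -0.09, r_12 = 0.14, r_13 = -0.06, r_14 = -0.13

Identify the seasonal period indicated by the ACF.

The largest autocorrelation is r_3 = 0.49, with weaker echoes at lags 6 (0.28) and 9 (0.22); the remaining lags stay at or below 0.14.
The dominant spike at lag 3 indicates a seasonal period of 3.

3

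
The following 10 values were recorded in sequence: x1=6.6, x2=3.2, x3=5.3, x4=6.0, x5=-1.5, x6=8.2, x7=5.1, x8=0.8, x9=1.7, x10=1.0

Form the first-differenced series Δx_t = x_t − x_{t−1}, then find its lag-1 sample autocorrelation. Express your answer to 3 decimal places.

-0.551

First differences Δx: -3.4, 2.1, 0.7, -7.5, 9.7, -3.1, -4.3, 0.9, -0.7
Mean of differences = -0.6222
Numerator Σ(Δx_t−Δx̄)(Δx_{t+1}−Δx̄) = -106.2305
Denominator Σ(Δx_t−Δx̄)² = 192.7156
r_1(Δx) = -106.2305 / 192.7156 = -0.551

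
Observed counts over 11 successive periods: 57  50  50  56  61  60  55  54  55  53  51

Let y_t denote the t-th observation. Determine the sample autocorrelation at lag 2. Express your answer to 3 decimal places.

Mean ȳ = (57 + 50 + 50 + 56 + 61 + 60 + 55 + 54 + 55 + 53 + 51)/11 = 54.7273
Numerator Σ_{t=1}^{9}(y_t−ȳ)(y_{t+2}−ȳ) = -41.5124
Denominator Σ(y_t−ȳ)² = 136.1818
r_2 = -41.5124 / 136.1818 = -0.305

-0.305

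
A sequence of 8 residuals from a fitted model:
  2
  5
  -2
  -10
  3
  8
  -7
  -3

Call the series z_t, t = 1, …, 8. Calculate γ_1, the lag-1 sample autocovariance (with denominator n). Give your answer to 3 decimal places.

-2.844

Mean z̄ = (2 + 5 − 2 − 10 + 3 + 8 − 7 − 3)/8 = -0.5000
Deviations: 2.5000, 5.5000, -1.5000, -9.5000, 3.5000, 8.5000, -6.5000, -2.5000
Σ_{t=1}^{7}(z_t−z̄)(z_{t+1}−z̄) = -22.7500
γ_1 = -22.7500 / 8 = -2.844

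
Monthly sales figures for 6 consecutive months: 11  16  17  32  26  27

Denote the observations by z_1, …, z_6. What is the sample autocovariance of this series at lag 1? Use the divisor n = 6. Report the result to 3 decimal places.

17.875

Mean z̄ = (11 + 16 + 17 + 32 + 26 + 27)/6 = 21.5000
Deviations: -10.5000, -5.5000, -4.5000, 10.5000, 4.5000, 5.5000
Σ_{t=1}^{5}(z_t−z̄)(z_{t+1}−z̄) = 107.2500
γ_1 = 107.2500 / 6 = 17.875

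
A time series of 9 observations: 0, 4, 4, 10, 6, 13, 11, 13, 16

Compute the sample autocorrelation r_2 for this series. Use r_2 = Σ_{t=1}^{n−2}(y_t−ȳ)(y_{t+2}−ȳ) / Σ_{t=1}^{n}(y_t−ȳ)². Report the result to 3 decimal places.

Mean ȳ = (0 + 4 + 4 + 10 + 6 + 13 + 11 + 13 + 16)/9 = 8.5556
Σ(y_t−ȳ)(y_{t+2}−ȳ) = (38.9753) + (-6.5802) + (11.6420) + (6.4198) + (-6.2469) + (19.7531) + (18.1975) = 82.1605
Denominator Σ(y_t−ȳ)² = 224.2222
r_2 = 82.1605 / 224.2222 = 0.366

0.366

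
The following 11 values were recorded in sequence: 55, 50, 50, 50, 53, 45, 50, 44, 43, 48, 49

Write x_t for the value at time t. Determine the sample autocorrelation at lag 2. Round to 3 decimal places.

Mean x̄ = (55 + 50 + 50 + 50 + 53 + 45 + 50 + 44 + 43 + 48 + 49)/11 = 48.8182
Numerator Σ_{t=1}^{9}(x_t−x̄)(x_{t+2}−x̄) = 28.4793
Denominator Σ(x_t−x̄)² = 133.6364
r_2 = 28.4793 / 133.6364 = 0.213

0.213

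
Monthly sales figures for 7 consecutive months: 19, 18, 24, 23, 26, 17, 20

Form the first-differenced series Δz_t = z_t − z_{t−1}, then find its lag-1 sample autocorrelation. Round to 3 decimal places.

First differences Δz: -1, 6, -1, 3, -9, 3
Mean of differences = 0.1667
Numerator Σ(Δz_t−Δz̄)(Δz_{t+1}−Δz̄) = -68.8611
Denominator Σ(Δz_t−Δz̄)² = 136.8333
r_1(Δz) = -68.8611 / 136.8333 = -0.503

-0.503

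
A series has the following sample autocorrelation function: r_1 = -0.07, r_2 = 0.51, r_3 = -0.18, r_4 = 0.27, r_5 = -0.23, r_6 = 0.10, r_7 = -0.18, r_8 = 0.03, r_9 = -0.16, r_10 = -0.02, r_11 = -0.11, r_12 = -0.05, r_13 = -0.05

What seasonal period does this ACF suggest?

The largest autocorrelation is r_2 = 0.51, with a weaker echo at lag 4 (0.27); the remaining lags stay at or below 0.10.
The dominant spike at lag 2 indicates a seasonal period of 2.

2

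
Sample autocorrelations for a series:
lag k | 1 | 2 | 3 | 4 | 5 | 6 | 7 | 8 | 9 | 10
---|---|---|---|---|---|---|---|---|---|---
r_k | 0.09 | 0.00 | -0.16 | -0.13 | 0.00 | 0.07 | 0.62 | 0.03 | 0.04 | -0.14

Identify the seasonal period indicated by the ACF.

The largest autocorrelation is r_7 = 0.62; the remaining lags stay at or below 0.09.
The dominant spike at lag 7 indicates a seasonal period of 7.

7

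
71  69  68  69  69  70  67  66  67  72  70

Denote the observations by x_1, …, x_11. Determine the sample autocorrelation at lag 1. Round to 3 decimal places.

0.201

Mean x̄ = (71 + 69 + 68 + 69 + 69 + 70 + 67 + 66 + 67 + 72 + 70)/11 = 68.9091
Numerator Σ_{t=1}^{10}(x_t−x̄)(x_{t+1}−x̄) = 6.6281
Denominator Σ(x_t−x̄)² = 32.9091
r_1 = 6.6281 / 32.9091 = 0.201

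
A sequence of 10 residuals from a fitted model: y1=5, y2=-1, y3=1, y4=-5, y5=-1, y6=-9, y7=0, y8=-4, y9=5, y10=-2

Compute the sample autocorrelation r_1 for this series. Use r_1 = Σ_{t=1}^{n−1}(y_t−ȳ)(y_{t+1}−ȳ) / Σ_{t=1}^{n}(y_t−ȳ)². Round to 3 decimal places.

Mean ȳ = (5 − 1 + 1 − 5 − 1 − 9 + 0 − 4 + 5 − 2)/10 = -1.1000
Numerator Σ_{t=1}^{9}(y_t−ȳ)(y_{t+1}−ȳ) = -43.6100
Denominator Σ(y_t−ȳ)² = 166.9000
r_1 = -43.6100 / 166.9000 = -0.261

-0.261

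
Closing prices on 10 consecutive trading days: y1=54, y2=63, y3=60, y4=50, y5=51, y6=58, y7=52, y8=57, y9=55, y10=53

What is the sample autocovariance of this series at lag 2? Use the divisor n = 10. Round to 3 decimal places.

Mean ȳ = (54 + 63 + 60 + 50 + 51 + 58 + 52 + 57 + 55 + 53)/10 = 55.3000
Σ_{t=1}^{8}(y_t−ȳ)(y_{t+2}−ȳ) = -65.5800
γ_2 = -65.5800 / 10 = -6.558

-6.558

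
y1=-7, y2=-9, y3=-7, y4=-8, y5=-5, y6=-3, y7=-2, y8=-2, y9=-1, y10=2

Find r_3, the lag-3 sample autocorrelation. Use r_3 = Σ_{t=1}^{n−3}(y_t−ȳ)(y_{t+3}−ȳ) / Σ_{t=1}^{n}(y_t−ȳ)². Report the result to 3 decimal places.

0.163

Mean ȳ = (-7 − 9 − 7 − 8 − 5 − 3 − 2 − 2 − 1 + 2)/10 = -4.2000
Σ(y_t−ȳ)(y_{t+3}−ȳ) = (10.6400) + (3.8400) + (-3.3600) + (-8.3600) + (-1.7600) + (3.8400) + (13.6400) = 18.4800
Denominator Σ(y_t−ȳ)² = 113.6000
r_3 = 18.4800 / 113.6000 = 0.163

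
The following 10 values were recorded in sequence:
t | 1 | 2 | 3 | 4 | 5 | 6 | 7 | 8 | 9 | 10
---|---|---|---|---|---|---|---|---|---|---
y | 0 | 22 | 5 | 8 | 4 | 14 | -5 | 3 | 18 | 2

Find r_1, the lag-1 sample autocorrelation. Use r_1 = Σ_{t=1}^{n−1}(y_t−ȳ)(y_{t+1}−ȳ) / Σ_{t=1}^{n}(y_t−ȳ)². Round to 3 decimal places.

-0.462

Mean ȳ = (0 + 22 + 5 + 8 + 4 + 14 − 5 + 3 + 18 + 2)/10 = 7.1000
Numerator Σ_{t=1}^{9}(y_t−ȳ)(y_{t+1}−ȳ) = -297.3100
Denominator Σ(y_t−ȳ)² = 642.9000
r_1 = -297.3100 / 642.9000 = -0.462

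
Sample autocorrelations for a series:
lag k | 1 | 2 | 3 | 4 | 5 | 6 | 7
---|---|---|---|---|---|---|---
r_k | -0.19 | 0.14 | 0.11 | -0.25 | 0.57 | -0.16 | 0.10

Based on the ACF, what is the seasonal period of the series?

5

The largest autocorrelation is r_5 = 0.57; the remaining lags stay at or below 0.14.
The dominant spike at lag 5 indicates a seasonal period of 5.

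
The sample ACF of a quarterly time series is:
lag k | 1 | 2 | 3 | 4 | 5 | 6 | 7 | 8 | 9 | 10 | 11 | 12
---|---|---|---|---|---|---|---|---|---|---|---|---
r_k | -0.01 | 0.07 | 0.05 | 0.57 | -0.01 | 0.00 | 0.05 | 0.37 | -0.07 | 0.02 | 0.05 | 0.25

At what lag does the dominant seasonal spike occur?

The largest autocorrelation is r_4 = 0.57, with weaker echoes at lags 8 (0.37) and 12 (0.25); the remaining lags stay at or below 0.07.
The dominant spike at lag 4 indicates a seasonal period of 4.

4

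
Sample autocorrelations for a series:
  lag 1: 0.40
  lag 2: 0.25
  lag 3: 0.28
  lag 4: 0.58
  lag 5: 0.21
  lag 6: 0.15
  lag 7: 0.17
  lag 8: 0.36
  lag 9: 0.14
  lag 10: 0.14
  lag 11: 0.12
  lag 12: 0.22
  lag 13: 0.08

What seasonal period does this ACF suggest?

4

The largest autocorrelation is r_4 = 0.58; the remaining lags stay at or below 0.40. The elevated value at lag 1 (0.40), dropping to 0.25 at lag 2, reflects decaying short-term dependence rather than seasonality.
The dominant spike at lag 4 indicates a seasonal period of 4.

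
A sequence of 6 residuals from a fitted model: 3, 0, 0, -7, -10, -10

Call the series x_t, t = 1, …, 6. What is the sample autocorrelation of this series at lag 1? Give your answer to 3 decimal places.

0.531

Mean x̄ = (3 + 0 + 0 − 7 − 10 − 10)/6 = -4.0000
Σ(x_t−x̄)(x_{t+1}−x̄) = (28.0000) + (16.0000) + (-12.0000) + (18.0000) + (36.0000) = 86.0000
Denominator Σ(x_t−x̄)² = 162.0000
r_1 = 86.0000 / 162.0000 = 0.531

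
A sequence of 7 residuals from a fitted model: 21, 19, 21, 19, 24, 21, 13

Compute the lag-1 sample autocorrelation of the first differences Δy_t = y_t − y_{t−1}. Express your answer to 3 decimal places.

-0.082

First differences Δy: -2, 2, -2, 5, -3, -8
Mean of differences = -1.3333
Numerator Σ(Δy_t−Δȳ)(Δy_{t+1}−Δȳ) = -8.1111
Denominator Σ(Δy_t−Δȳ)² = 99.3333
r_1(Δy) = -8.1111 / 99.3333 = -0.082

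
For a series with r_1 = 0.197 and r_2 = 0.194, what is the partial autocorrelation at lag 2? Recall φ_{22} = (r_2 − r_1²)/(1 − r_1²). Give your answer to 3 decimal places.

0.161

φ_{22} = (r_2 − r_1²) / (1 − r_1²)
r_1² = (0.197)² = 0.038809
Numerator = 0.194 − 0.0388 = 0.1552; denominator = 1 − 0.0388 = 0.9612
φ_{22} = 0.1552 / 0.9612 = 0.161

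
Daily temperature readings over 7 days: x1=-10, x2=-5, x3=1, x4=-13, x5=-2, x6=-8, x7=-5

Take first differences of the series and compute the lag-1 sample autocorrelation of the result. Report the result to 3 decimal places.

-0.693

First differences Δx: 5, 6, -14, 11, -6, 3
Mean of differences = 0.8333
Numerator Σ(Δx_t−Δx̄)(Δx_{t+1}−Δx̄) = -290.1944
Denominator Σ(Δx_t−Δx̄)² = 418.8333
r_1(Δx) = -290.1944 / 418.8333 = -0.693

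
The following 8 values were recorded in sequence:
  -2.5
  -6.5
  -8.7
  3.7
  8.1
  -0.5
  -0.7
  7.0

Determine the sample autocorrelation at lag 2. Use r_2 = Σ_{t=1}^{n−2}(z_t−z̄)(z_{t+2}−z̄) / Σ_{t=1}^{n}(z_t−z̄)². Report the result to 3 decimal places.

-0.331

Mean z̄ = (-2.5 − 6.5 − 8.7 + 3.7 + 8.1 − 0.5 − 0.7 + 7.0)/8 = -0.0125
Deviations from mean: -2.4875, -6.4875, -8.6875, 3.7125, 8.1125, -0.4875, -0.6875, 7.0125
Σ(z_t−z̄)(z_{t+2}−z̄) = (21.6102) + (-24.0848) + (-70.4773) + (-1.8098) + (-5.5773) + (-3.4186) = -83.7578
Denominator Σ(z_t−z̄)² = 253.2288
r_2 = -83.7578 / 253.2288 = -0.331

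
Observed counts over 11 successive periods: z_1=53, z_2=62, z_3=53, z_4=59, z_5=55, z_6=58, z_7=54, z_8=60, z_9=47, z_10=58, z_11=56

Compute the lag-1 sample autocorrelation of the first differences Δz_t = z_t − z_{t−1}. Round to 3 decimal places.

First differences Δz: 9, -9, 6, -4, 3, -4, 6, -13, 11, -2
Mean of differences = 0.3000
Numerator Σ(Δz_t−Δz̄)(Δz_{t+1}−Δz̄) = -448.8900
Denominator Σ(Δz_t−Δz̄)² = 568.1000
r_1(Δz) = -448.8900 / 568.1000 = -0.790

-0.790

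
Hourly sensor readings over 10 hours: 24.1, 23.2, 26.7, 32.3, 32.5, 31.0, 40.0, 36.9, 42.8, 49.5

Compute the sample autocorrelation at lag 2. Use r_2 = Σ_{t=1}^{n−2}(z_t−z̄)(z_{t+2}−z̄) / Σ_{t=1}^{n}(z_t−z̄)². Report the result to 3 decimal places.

0.289

Mean z̄ = (24.1 + 23.2 + 26.7 + 32.3 + 32.5 + 31.0 + 40.0 + 36.9 + 42.8 + 49.5)/10 = 33.9000
Numerator Σ_{t=1}^{8}(z_t−z̄)(z_{t+2}−z̄) = 186.2500
Denominator Σ(z_t−z̄)² = 644.0800
r_2 = 186.2500 / 644.0800 = 0.289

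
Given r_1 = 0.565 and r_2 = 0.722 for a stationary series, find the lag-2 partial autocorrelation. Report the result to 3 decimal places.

φ_{22} = (r_2 − r_1²) / (1 − r_1²)
r_1² = (0.565)² = 0.319225
Numerator = 0.722 − 0.3192 = 0.4028; denominator = 1 − 0.3192 = 0.6808
φ_{22} = 0.4028 / 0.6808 = 0.592

0.592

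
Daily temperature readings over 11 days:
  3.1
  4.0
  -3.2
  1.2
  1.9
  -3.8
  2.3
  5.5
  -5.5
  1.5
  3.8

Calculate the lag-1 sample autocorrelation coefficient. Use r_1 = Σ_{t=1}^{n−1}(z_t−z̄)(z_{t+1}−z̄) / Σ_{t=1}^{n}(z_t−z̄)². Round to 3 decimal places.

Mean z̄ = (3.1 + 4.0 − 3.2 + 1.2 + 1.9 − 3.8 + 2.3 + 5.5 − 5.5 + 1.5 + 3.8)/11 = 0.9818
Numerator Σ_{t=1}^{10}(z_t−z̄)(z_{t+1}−z̄) = -42.8631
Denominator Σ(z_t−z̄)² = 127.2164
r_1 = -42.8631 / 127.2164 = -0.337

-0.337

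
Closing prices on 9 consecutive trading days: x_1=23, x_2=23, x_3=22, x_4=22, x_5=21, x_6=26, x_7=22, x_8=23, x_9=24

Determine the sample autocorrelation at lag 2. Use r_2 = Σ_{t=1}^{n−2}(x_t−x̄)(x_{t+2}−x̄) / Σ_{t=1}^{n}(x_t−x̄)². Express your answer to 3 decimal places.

Mean x̄ = (23 + 23 + 22 + 22 + 21 + 26 + 22 + 23 + 24)/9 = 22.8889
Numerator Σ_{t=1}^{7}(x_t−x̄)(x_{t+2}−x̄) = -0.2469
Denominator Σ(x_t−x̄)² = 16.8889
r_2 = -0.2469 / 16.8889 = -0.015

-0.015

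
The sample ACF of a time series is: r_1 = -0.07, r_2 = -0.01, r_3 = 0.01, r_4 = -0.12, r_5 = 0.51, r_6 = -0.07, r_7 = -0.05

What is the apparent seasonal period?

5

The largest autocorrelation is r_5 = 0.51; the remaining lags stay at or below 0.01.
The dominant spike at lag 5 indicates a seasonal period of 5.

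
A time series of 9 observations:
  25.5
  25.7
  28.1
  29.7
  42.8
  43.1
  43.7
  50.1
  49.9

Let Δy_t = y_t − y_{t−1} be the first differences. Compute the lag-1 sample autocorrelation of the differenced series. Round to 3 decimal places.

-0.352

First differences Δy: 0.2, 2.4, 1.6, 13.1, 0.3, 0.6, 6.4, -0.2
Mean of differences = 3.0500
Numerator Σ(Δy_t−Δȳ)(Δy_{t+1}−Δȳ) = -51.7725
Denominator Σ(Δy_t−Δȳ)² = 147.0000
r_1(Δy) = -51.7725 / 147.0000 = -0.352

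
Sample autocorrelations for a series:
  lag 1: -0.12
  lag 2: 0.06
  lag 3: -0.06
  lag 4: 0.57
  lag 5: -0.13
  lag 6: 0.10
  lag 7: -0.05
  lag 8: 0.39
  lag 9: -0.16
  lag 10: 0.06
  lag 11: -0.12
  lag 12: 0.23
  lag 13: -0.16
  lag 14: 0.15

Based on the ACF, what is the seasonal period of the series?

4

The largest autocorrelation is r_4 = 0.57, with weaker echoes at lags 8 (0.39) and 12 (0.23); the remaining lags stay at or below 0.15.
The dominant spike at lag 4 indicates a seasonal period of 4.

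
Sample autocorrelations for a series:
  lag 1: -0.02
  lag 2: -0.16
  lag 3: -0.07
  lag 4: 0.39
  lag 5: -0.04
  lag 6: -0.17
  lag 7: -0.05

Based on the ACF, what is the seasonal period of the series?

The largest autocorrelation is r_4 = 0.39; the remaining lags stay at or below -0.02.
The dominant spike at lag 4 indicates a seasonal period of 4.

4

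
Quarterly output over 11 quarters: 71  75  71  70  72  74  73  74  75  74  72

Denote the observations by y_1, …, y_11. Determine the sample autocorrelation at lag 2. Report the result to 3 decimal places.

-0.116

Mean ȳ = (71 + 75 + 71 + 70 + 72 + 74 + 73 + 74 + 75 + 74 + 72)/11 = 72.8182
Numerator Σ_{t=1}^{9}(y_t−ȳ)(y_{t+2}−ȳ) = -3.4298
Denominator Σ(y_t−ȳ)² = 29.6364
r_2 = -3.4298 / 29.6364 = -0.116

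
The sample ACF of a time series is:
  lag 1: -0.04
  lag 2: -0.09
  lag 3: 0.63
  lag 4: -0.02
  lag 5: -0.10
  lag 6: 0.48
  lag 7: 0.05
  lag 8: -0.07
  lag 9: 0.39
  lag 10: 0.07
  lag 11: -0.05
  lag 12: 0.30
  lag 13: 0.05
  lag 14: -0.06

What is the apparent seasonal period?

3

The largest autocorrelation is r_3 = 0.63, with weaker echoes at lags 6 (0.48), 9 (0.39) and 12 (0.30); the remaining lags stay at or below 0.07.
The dominant spike at lag 3 indicates a seasonal period of 3.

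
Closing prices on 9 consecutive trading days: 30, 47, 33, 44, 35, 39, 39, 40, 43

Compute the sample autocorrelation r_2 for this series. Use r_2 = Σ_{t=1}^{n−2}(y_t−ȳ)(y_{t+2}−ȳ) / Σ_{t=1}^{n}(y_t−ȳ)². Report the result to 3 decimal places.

0.492

Mean ȳ = (30 + 47 + 33 + 44 + 35 + 39 + 39 + 40 + 43)/9 = 38.8889
Σ(y_t−ȳ)(y_{t+2}−ȳ) = (52.3457) + (41.4568) + (22.9012) + (0.5679) + (-0.4321) + (0.1235) + (0.4568) = 117.4198
Denominator Σ(y_t−ȳ)² = 238.8889
r_2 = 117.4198 / 238.8889 = 0.492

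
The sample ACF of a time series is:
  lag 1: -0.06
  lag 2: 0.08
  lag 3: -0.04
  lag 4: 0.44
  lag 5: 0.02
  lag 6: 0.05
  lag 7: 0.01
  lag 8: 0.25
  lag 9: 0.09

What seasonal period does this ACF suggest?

4

The largest autocorrelation is r_4 = 0.44, with a weaker echo at lag 8 (0.25); the remaining lags stay at or below 0.09.
The dominant spike at lag 4 indicates a seasonal period of 4.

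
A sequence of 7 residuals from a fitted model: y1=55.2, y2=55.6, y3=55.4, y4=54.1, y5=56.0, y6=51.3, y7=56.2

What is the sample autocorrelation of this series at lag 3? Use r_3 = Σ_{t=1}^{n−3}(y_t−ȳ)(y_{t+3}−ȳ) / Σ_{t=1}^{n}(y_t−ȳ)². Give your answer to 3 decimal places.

Mean ȳ = (55.2 + 55.6 + 55.4 + 54.1 + 56.0 + 51.3 + 56.2)/7 = 54.8286
Deviations from mean: 0.3714, 0.7714, 0.5714, -0.7286, 1.1714, -3.5286, 1.3714
Σ(y_t−ȳ)(y_{t+3}−ȳ) = (-0.2706) + (0.9037) + (-2.0163) + (-0.9992) = -2.3824
Denominator Σ(y_t−ȳ)² = 17.2943
r_3 = -2.3824 / 17.2943 = -0.138

-0.138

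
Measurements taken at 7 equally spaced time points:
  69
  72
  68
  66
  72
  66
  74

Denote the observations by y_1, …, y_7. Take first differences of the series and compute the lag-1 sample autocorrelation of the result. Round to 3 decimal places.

-0.595

First differences Δy: 3, -4, -2, 6, -6, 8
Mean of differences = 0.8333
Numerator Σ(Δy_t−Δȳ)(Δy_{t+1}−Δȳ) = -95.6944
Denominator Σ(Δy_t−Δȳ)² = 160.8333
r_1(Δy) = -95.6944 / 160.8333 = -0.595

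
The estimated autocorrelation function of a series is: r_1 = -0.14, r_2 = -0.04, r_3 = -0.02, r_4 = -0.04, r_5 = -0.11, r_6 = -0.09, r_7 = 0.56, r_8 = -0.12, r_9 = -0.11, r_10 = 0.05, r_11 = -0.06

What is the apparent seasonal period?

7

The largest autocorrelation is r_7 = 0.56; the remaining lags stay at or below 0.05.
The dominant spike at lag 7 indicates a seasonal period of 7.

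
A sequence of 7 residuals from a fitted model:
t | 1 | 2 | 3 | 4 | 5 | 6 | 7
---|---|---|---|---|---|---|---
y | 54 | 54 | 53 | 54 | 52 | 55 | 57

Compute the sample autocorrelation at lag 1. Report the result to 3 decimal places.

0.085

Mean ȳ = (54 + 54 + 53 + 54 + 52 + 55 + 57)/7 = 54.1429
Deviations from mean: -0.1429, -0.1429, -1.1429, -0.1429, -2.1429, 0.8571, 2.8571
Numerator Σ_{t=1}^{6}(y_t−ȳ)(y_{t+1}−ȳ) = 1.2653
Denominator Σ(y_t−ȳ)² = 14.8571
r_1 = 1.2653 / 14.8571 = 0.085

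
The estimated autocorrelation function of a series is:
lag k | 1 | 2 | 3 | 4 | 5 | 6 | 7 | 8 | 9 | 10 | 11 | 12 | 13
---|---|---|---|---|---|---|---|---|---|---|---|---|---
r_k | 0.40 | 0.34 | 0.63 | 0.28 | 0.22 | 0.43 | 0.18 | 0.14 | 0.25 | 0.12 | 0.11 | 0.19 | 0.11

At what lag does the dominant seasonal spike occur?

3

The largest autocorrelation is r_3 = 0.63, with a weaker echo at lag 6 (0.43); the remaining lags stay at or below 0.40. The elevated value at lag 1 (0.40), dropping to 0.34 at lag 2, reflects decaying short-term dependence rather than seasonality.
The dominant spike at lag 3 indicates a seasonal period of 3.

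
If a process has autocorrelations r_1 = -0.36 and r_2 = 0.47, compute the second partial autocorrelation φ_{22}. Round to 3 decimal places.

φ_{22} = (r_2 − r_1²) / (1 − r_1²)
r_1² = (-0.36)² = 0.1296
Numerator = 0.47 − 0.1296 = 0.3404; denominator = 1 − 0.1296 = 0.8704
φ_{22} = 0.3404 / 0.8704 = 0.391

0.391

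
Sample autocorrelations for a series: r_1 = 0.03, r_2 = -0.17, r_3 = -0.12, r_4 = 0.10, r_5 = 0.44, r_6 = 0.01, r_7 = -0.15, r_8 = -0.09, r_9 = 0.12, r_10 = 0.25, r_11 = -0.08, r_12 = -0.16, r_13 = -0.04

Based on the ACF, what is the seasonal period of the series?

5

The largest autocorrelation is r_5 = 0.44, with a weaker echo at lag 10 (0.25); the remaining lags stay at or below 0.12.
The dominant spike at lag 5 indicates a seasonal period of 5.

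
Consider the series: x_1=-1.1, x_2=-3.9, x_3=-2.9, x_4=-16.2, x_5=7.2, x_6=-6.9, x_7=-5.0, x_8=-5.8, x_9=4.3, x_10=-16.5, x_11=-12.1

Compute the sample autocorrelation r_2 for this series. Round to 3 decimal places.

-0.016

Mean x̄ = (-1.1 − 3.9 − 2.9 − 16.2 + 7.2 − 6.9 − 5.0 − 5.8 + 4.3 − 16.5 − 12.1)/11 = -5.3545
Numerator Σ_{t=1}^{9}(x_t−x̄)(x_{t+2}−x̄) = -9.3523
Denominator Σ(x_t−x̄)² = 567.1273
r_2 = -9.3523 / 567.1273 = -0.016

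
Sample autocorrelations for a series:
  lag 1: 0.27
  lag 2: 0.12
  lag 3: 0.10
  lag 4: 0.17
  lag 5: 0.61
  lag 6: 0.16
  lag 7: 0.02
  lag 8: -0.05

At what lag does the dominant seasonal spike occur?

5

The largest autocorrelation is r_5 = 0.61; the remaining lags stay at or below 0.27. The elevated value at lag 1 (0.27), dropping to 0.12 at lag 2, reflects decaying short-term dependence rather than seasonality.
The dominant spike at lag 5 indicates a seasonal period of 5.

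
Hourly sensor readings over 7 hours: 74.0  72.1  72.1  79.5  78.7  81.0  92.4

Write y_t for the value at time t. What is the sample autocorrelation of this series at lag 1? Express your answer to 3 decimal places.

Mean ȳ = (74.0 + 72.1 + 72.1 + 79.5 + 78.7 + 81.0 + 92.4)/7 = 78.5429
Deviations from mean: -4.5429, -6.4429, -6.4429, 0.9571, 0.1571, 2.4571, 13.8571
Numerator Σ_{t=1}^{6}(y_t−ȳ)(y_{t+1}−ȳ) = 99.1982
Denominator Σ(y_t−ȳ)² = 302.6571
r_1 = 99.1982 / 302.6571 = 0.328

0.328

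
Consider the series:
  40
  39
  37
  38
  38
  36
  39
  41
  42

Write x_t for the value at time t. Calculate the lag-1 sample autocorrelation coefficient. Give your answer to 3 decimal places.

Mean x̄ = (40 + 39 + 37 + 38 + 38 + 36 + 39 + 41 + 42)/9 = 38.8889
Numerator Σ_{t=1}^{8}(x_t−x̄)(x_{t+1}−x̄) = 11.4321
Denominator Σ(x_t−x̄)² = 28.8889
r_1 = 11.4321 / 28.8889 = 0.396

0.396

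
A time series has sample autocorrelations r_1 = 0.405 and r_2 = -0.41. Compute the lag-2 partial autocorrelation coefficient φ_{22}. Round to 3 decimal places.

-0.687

φ_{22} = (r_2 − r_1²) / (1 − r_1²)
r_1² = (0.405)² = 0.164025
Numerator = -0.41 − 0.1640 = -0.5740; denominator = 1 − 0.1640 = 0.8360
φ_{22} = -0.5740 / 0.8360 = -0.687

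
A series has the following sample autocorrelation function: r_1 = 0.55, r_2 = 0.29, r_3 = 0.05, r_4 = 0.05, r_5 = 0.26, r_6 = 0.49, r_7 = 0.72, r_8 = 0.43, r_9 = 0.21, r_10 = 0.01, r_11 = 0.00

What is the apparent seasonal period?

The largest autocorrelation is r_7 = 0.72; the remaining lags stay at or below 0.55. The elevated value at lag 1 (0.55), dropping to 0.29 at lag 2, reflects decaying short-term dependence rather than seasonality.
The dominant spike at lag 7 indicates a seasonal period of 7.

7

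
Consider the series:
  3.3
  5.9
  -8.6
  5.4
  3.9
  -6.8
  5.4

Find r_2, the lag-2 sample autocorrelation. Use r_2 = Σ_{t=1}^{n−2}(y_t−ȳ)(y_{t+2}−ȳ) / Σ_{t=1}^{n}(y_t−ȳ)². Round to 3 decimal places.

-0.216

Mean ȳ = (3.3 + 5.9 − 8.6 + 5.4 + 3.9 − 6.8 + 5.4)/7 = 1.2143
Σ(y_t−ȳ)(y_{t+2}−ȳ) = (-20.4698) + (19.6131) + (-26.3584) + (-33.5455) + (11.2416) = -49.5190
Denominator Σ(y_t−ȳ)² = 229.1086
r_2 = -49.5190 / 229.1086 = -0.216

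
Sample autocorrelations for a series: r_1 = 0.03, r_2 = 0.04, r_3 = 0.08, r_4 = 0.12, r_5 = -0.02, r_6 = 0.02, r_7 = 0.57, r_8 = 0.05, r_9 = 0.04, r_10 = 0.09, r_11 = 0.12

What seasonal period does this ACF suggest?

The largest autocorrelation is r_7 = 0.57; the remaining lags stay at or below 0.12.
The dominant spike at lag 7 indicates a seasonal period of 7.

7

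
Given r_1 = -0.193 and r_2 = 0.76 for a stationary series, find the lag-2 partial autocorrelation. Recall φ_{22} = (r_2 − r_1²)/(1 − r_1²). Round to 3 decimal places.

φ_{22} = (r_2 − r_1²) / (1 − r_1²)
r_1² = (-0.193)² = 0.037249
Numerator = 0.76 − 0.0372 = 0.7228; denominator = 1 − 0.0372 = 0.9628
φ_{22} = 0.7228 / 0.9628 = 0.751

0.751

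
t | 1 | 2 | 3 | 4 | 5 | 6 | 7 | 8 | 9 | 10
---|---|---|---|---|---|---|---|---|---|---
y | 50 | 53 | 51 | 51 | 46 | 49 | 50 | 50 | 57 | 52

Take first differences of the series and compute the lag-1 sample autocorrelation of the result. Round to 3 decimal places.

First differences Δy: 3, -2, 0, -5, 3, 1, 0, 7, -5
Mean of differences = 0.2222
Numerator Σ(Δy_t−Δȳ)(Δy_{t+1}−Δȳ) = -53.9383
Denominator Σ(Δy_t−Δȳ)² = 121.5556
r_1(Δy) = -53.9383 / 121.5556 = -0.444

-0.444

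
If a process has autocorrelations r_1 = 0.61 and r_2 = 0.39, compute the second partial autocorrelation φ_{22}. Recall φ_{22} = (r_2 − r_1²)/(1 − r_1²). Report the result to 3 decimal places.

φ_{22} = (r_2 − r_1²) / (1 − r_1²)
r_1² = (0.61)² = 0.3721
Numerator = 0.39 − 0.3721 = 0.0179; denominator = 1 − 0.3721 = 0.6279
φ_{22} = 0.0179 / 0.6279 = 0.029

0.029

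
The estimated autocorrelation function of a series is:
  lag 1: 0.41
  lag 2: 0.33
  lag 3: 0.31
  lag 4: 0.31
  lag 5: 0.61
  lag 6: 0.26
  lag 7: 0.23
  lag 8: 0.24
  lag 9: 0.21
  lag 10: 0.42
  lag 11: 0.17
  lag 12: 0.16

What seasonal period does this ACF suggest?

5

The largest autocorrelation is r_5 = 0.61, with a weaker echo at lag 10 (0.42); the remaining lags stay at or below 0.41. The elevated value at lag 1 (0.41), dropping to 0.33 at lag 2, reflects decaying short-term dependence rather than seasonality.
The dominant spike at lag 5 indicates a seasonal period of 5.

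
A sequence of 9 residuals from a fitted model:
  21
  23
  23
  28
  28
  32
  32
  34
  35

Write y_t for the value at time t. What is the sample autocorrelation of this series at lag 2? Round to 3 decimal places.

Mean ȳ = (21 + 23 + 23 + 28 + 28 + 32 + 32 + 34 + 35)/9 = 28.4444
Σ(y_t−ȳ)(y_{t+2}−ȳ) = (40.5309) + (2.4198) + (2.4198) + (-1.5802) + (-1.5802) + (19.7531) + (23.3086) = 85.2716
Denominator Σ(y_t−ȳ)² = 214.2222
r_2 = 85.2716 / 214.2222 = 0.398

0.398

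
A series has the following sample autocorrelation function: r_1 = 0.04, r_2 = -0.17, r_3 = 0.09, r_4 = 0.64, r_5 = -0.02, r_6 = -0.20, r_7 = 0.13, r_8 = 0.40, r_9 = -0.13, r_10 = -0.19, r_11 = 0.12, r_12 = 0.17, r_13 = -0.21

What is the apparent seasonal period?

4

The largest autocorrelation is r_4 = 0.64, with weaker echoes at lags 8 (0.40) and 12 (0.17); the remaining lags stay at or below 0.13.
The dominant spike at lag 4 indicates a seasonal period of 4.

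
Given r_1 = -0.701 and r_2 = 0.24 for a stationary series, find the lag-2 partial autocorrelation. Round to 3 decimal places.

-0.494

φ_{22} = (r_2 − r_1²) / (1 − r_1²)
r_1² = (-0.701)² = 0.491401
Numerator = 0.24 − 0.4914 = -0.2514; denominator = 1 − 0.4914 = 0.5086
φ_{22} = -0.2514 / 0.5086 = -0.494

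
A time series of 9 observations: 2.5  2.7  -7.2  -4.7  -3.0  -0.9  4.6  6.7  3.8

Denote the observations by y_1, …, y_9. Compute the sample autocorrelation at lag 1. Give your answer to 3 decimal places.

Mean ȳ = (2.5 + 2.7 − 7.2 − 4.7 − 3.0 − 0.9 + 4.6 + 6.7 + 3.8)/9 = 0.5000
Numerator Σ_{t=1}^{8}(y_t−ȳ)(y_{t+1}−ȳ) = 90.7400
Denominator Σ(y_t−ȳ)² = 175.5200
r_1 = 90.7400 / 175.5200 = 0.517

0.517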